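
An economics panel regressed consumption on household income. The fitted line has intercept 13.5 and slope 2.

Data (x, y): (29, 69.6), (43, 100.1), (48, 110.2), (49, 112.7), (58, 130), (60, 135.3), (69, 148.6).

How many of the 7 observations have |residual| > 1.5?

3

x=29: ŷ = 13.5 + 2·29 = 71.5; r = 69.6 − 71.5 = -1.9
x=43: ŷ = 13.5 + 2·43 = 99.5; r = 100.1 − 99.5 = 0.6
x=48: ŷ = 13.5 + 2·48 = 109.5; r = 110.2 − 109.5 = 0.7
x=49: ŷ = 13.5 + 2·49 = 111.5; r = 112.7 − 111.5 = 1.2
x=58: ŷ = 13.5 + 2·58 = 129.5; r = 130 − 129.5 = 0.5
x=60: ŷ = 13.5 + 2·60 = 133.5; r = 135.3 − 133.5 = 1.8
x=69: ŷ = 13.5 + 2·69 = 151.5; r = 148.6 − 151.5 = -2.9
|r| > 1.5: x=29 (|r|=1.9), x=60 (|r|=1.8), x=69 (|r|=2.9) → 3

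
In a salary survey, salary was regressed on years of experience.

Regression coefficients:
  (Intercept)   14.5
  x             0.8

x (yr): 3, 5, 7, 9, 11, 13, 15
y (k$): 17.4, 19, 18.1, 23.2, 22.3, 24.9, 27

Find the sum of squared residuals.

SSE = 8

x=3: ŷ = 14.5 + 0.8·3 = 16.9; e = 17.4 − 16.9 = 0.5
x=5: ŷ = 14.5 + 0.8·5 = 18.5; e = 19 − 18.5 = 0.5
x=7: ŷ = 14.5 + 0.8·7 = 20.1; e = 18.1 − 20.1 = -2
x=9: ŷ = 14.5 + 0.8·9 = 21.7; e = 23.2 − 21.7 = 1.5
x=11: ŷ = 14.5 + 0.8·11 = 23.3; e = 22.3 − 23.3 = -1
x=13: ŷ = 14.5 + 0.8·13 = 24.9; e = 24.9 − 24.9 = 0
x=15: ŷ = 14.5 + 0.8·15 = 26.5; e = 27 − 26.5 = 0.5
SSE = 0.25 + 0.25 + 4 + 2.25 + 1 + 0 + 0.25 = 8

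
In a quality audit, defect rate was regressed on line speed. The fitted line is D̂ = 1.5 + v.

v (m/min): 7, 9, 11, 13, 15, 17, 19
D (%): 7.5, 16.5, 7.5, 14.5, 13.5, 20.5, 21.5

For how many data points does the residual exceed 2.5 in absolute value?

v=7: D̂ = 1.5 + 7 = 8.5; e = 7.5 − 8.5 = -1
v=9: D̂ = 1.5 + 9 = 10.5; e = 16.5 − 10.5 = 6
v=11: D̂ = 1.5 + 11 = 12.5; e = 7.5 − 12.5 = -5
v=13: D̂ = 1.5 + 13 = 14.5; e = 14.5 − 14.5 = 0
v=15: D̂ = 1.5 + 15 = 16.5; e = 13.5 − 16.5 = -3
v=17: D̂ = 1.5 + 17 = 18.5; e = 20.5 − 18.5 = 2
v=19: D̂ = 1.5 + 19 = 20.5; e = 21.5 − 20.5 = 1
|e| > 2.5: v=9 (|e|=6), v=11 (|e|=5), v=15 (|e|=3) → 3

3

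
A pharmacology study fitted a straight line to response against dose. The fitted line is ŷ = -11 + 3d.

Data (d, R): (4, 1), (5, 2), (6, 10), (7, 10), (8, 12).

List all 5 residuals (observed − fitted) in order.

0, -2, 3, 0, -1

d=4: ŷ = -11 + 3·4 = 1; e = 1 − 1 = 0
d=5: ŷ = -11 + 3·5 = 4; e = 2 − 4 = -2
d=6: ŷ = -11 + 3·6 = 7; e = 10 − 7 = 3
d=7: ŷ = -11 + 3·7 = 10; e = 10 − 10 = 0
d=8: ŷ = -11 + 3·8 = 13; e = 12 − 13 = -1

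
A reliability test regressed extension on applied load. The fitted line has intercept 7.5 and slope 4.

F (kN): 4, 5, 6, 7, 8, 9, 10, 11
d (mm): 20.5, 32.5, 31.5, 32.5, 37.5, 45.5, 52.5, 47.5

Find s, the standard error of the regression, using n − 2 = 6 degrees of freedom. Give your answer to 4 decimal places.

F=4: ŷ = 7.5 + 4·4 = 23.5; r = 20.5 − 23.5 = -3
F=5: ŷ = 7.5 + 4·5 = 27.5; r = 32.5 − 27.5 = 5
F=6: ŷ = 7.5 + 4·6 = 31.5; r = 31.5 − 31.5 = 0
F=7: ŷ = 7.5 + 4·7 = 35.5; r = 32.5 − 35.5 = -3
F=8: ŷ = 7.5 + 4·8 = 39.5; r = 37.5 − 39.5 = -2
F=9: ŷ = 7.5 + 4·9 = 43.5; r = 45.5 − 43.5 = 2
F=10: ŷ = 7.5 + 4·10 = 47.5; r = 52.5 − 47.5 = 5
F=11: ŷ = 7.5 + 4·11 = 51.5; r = 47.5 − 51.5 = -4
SSE = 9 + 25 + 0 + 9 + 4 + 4 + 25 + 16 = 92
s = √(92/6) = √15.3333 ≈ 3.9158

s = 3.9158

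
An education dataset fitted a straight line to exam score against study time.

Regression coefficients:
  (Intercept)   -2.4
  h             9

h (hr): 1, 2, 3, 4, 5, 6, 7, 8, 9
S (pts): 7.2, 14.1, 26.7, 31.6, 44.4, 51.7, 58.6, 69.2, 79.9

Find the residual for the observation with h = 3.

Ŝ = -2.4 + 9·3 = 24.6
r = 26.7 − 24.6 = 2.1

r = 2.1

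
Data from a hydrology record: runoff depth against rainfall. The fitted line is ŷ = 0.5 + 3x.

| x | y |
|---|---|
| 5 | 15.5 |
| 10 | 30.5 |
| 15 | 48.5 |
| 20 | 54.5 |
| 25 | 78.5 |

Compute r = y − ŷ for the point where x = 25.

r = 3

ŷ = 0.5 + 3·25 = 75.5
r = 78.5 − 75.5 = 3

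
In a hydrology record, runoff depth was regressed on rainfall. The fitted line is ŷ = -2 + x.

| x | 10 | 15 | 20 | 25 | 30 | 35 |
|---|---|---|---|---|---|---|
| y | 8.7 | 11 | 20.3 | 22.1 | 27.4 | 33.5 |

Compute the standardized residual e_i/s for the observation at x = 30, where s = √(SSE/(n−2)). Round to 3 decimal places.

-0.359

x=10: ŷ = -2 + 10 = 8; e = 8.7 − 8 = 0.7
x=15: ŷ = -2 + 15 = 13; e = 11 − 13 = -2
x=20: ŷ = -2 + 20 = 18; e = 20.3 − 18 = 2.3
x=25: ŷ = -2 + 25 = 23; e = 22.1 − 23 = -0.9
x=30: ŷ = -2 + 30 = 28; e = 27.4 − 28 = -0.6
x=35: ŷ = -2 + 35 = 33; e = 33.5 − 33 = 0.5
SSE = 0.49 + 4 + 5.29 + 0.81 + 0.36 + 0.25 = 11.2
s = √(11.2/4) = 1.67332
e/s = -0.6 / 1.67332 = -0.359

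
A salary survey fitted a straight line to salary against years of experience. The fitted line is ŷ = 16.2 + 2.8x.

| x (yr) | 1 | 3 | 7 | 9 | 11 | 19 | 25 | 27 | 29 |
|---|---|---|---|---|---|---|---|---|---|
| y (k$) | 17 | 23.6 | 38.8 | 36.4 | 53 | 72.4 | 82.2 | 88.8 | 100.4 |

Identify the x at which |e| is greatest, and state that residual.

x = 11, e = 6

x=1: ŷ = 16.2 + 2.8·1 = 19; e = 17 − 19 = -2
x=3: ŷ = 16.2 + 2.8·3 = 24.6; e = 23.6 − 24.6 = -1
x=7: ŷ = 16.2 + 2.8·7 = 35.8; e = 38.8 − 35.8 = 3
x=9: ŷ = 16.2 + 2.8·9 = 41.4; e = 36.4 − 41.4 = -5
x=11: ŷ = 16.2 + 2.8·11 = 47; e = 53 − 47 = 6
x=19: ŷ = 16.2 + 2.8·19 = 69.4; e = 72.4 − 69.4 = 3
x=25: ŷ = 16.2 + 2.8·25 = 86.2; e = 82.2 − 86.2 = -4
x=27: ŷ = 16.2 + 2.8·27 = 91.8; e = 88.8 − 91.8 = -3
x=29: ŷ = 16.2 + 2.8·29 = 97.4; e = 100.4 − 97.4 = 3
Largest |e| is 6 at x = 11, residual 6.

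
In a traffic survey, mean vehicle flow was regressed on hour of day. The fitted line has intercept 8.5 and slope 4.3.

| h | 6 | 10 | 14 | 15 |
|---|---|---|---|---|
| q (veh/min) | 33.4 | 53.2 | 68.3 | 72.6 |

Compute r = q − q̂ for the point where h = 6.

q̂ = 8.5 + 4.3·6 = 34.3
r = 33.4 − 34.3 = -0.9

r = -0.9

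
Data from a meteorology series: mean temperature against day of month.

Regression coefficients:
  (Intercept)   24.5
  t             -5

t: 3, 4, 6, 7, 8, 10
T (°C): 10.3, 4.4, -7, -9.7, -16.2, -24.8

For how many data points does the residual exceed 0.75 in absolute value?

t=3: T̂ = 24.5 − 5·3 = 9.5; e = 10.3 − 9.5 = 0.8
t=4: T̂ = 24.5 − 5·4 = 4.5; e = 4.4 − 4.5 = -0.1
t=6: T̂ = 24.5 − 5·6 = -5.5; e = -7 − (-5.5) = -1.5
t=7: T̂ = 24.5 − 5·7 = -10.5; e = -9.7 − (-10.5) = 0.8
t=8: T̂ = 24.5 − 5·8 = -15.5; e = -16.2 − (-15.5) = -0.7
t=10: T̂ = 24.5 − 5·10 = -25.5; e = -24.8 − (-25.5) = 0.7
|e| > 0.75: t=3 (|e|=0.8), t=6 (|e|=1.5), t=7 (|e|=0.8) → 3

3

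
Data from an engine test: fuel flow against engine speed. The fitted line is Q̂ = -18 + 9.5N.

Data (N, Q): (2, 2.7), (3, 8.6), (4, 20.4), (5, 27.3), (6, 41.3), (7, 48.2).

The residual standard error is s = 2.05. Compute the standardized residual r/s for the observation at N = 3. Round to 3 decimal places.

-0.927

Q̂ = -18 + 9.5·3 = 10.5
r = 8.6 − 10.5 = -1.9
r/s = -1.9 / 2.05 = -0.927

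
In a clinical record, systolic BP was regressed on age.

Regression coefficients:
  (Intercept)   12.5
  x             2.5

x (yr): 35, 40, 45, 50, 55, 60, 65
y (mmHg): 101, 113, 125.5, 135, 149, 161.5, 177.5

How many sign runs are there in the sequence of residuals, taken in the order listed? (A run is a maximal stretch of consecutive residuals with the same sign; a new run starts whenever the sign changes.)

3 runs

x=35: ŷ = 12.5 + 2.5·35 = 100; e = 101 − 100 = 1
x=40: ŷ = 12.5 + 2.5·40 = 112.5; e = 113 − 112.5 = 0.5
x=45: ŷ = 12.5 + 2.5·45 = 125; e = 125.5 − 125 = 0.5
x=50: ŷ = 12.5 + 2.5·50 = 137.5; e = 135 − 137.5 = -2.5
x=55: ŷ = 12.5 + 2.5·55 = 150; e = 149 − 150 = -1
x=60: ŷ = 12.5 + 2.5·60 = 162.5; e = 161.5 − 162.5 = -1
x=65: ŷ = 12.5 + 2.5·65 = 175; e = 177.5 − 175 = 2.5
Signs: + + + − − − +
Runs: +×3, −×3, +×1 → 3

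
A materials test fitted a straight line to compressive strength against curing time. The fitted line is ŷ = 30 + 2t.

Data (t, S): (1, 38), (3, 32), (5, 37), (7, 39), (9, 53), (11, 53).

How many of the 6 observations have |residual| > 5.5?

1

t=1: ŷ = 30 + 2·1 = 32; r = 38 − 32 = 6
t=3: ŷ = 30 + 2·3 = 36; r = 32 − 36 = -4
t=5: ŷ = 30 + 2·5 = 40; r = 37 − 40 = -3
t=7: ŷ = 30 + 2·7 = 44; r = 39 − 44 = -5
t=9: ŷ = 30 + 2·9 = 48; r = 53 − 48 = 5
t=11: ŷ = 30 + 2·11 = 52; r = 53 − 52 = 1
|r| > 5.5: t=1 (|r|=6) → 1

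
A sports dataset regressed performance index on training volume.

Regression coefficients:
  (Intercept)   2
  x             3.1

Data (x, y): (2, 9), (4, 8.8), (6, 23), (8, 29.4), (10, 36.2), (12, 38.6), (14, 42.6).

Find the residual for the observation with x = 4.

r = -5.6

ŷ = 2 + 3.1·4 = 14.4
r = 8.8 − 14.4 = -5.6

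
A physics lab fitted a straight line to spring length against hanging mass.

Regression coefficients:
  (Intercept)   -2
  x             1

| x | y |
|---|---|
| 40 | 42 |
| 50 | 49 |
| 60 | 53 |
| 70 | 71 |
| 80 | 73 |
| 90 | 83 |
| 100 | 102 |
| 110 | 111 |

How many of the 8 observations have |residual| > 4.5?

x=40: ŷ = -2 + 40 = 38; e = 42 − 38 = 4
x=50: ŷ = -2 + 50 = 48; e = 49 − 48 = 1
x=60: ŷ = -2 + 60 = 58; e = 53 − 58 = -5
x=70: ŷ = -2 + 70 = 68; e = 71 − 68 = 3
x=80: ŷ = -2 + 80 = 78; e = 73 − 78 = -5
x=90: ŷ = -2 + 90 = 88; e = 83 − 88 = -5
x=100: ŷ = -2 + 100 = 98; e = 102 − 98 = 4
x=110: ŷ = -2 + 110 = 108; e = 111 − 108 = 3
|e| > 4.5: x=60 (|e|=5), x=80 (|e|=5), x=90 (|e|=5) → 3

3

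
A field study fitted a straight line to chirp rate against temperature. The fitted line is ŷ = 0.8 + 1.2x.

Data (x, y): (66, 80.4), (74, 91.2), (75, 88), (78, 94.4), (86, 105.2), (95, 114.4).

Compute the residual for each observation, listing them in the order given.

x=66: ŷ = 0.8 + 1.2·66 = 80; r = 80.4 − 80 = 0.4
x=74: ŷ = 0.8 + 1.2·74 = 89.6; r = 91.2 − 89.6 = 1.6
x=75: ŷ = 0.8 + 1.2·75 = 90.8; r = 88 − 90.8 = -2.8
x=78: ŷ = 0.8 + 1.2·78 = 94.4; r = 94.4 − 94.4 = 0
x=86: ŷ = 0.8 + 1.2·86 = 104; r = 105.2 − 104 = 1.2
x=95: ŷ = 0.8 + 1.2·95 = 114.8; r = 114.4 − 114.8 = -0.4

0.4, 1.6, -2.8, 0, 1.2, -0.4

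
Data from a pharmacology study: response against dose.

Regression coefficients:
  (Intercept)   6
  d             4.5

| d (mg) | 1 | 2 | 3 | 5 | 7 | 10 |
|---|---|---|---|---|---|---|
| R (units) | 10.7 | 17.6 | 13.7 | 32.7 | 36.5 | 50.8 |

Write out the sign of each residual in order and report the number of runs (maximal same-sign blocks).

4 runs

d=1: R̂ = 6 + 4.5·1 = 10.5; e = 10.7 − 10.5 = 0.2
d=2: R̂ = 6 + 4.5·2 = 15; e = 17.6 − 15 = 2.6
d=3: R̂ = 6 + 4.5·3 = 19.5; e = 13.7 − 19.5 = -5.8
d=5: R̂ = 6 + 4.5·5 = 28.5; e = 32.7 − 28.5 = 4.2
d=7: R̂ = 6 + 4.5·7 = 37.5; e = 36.5 − 37.5 = -1
d=10: R̂ = 6 + 4.5·10 = 51; e = 50.8 − 51 = -0.2
Signs: + + − + − −
Runs: +×2, −×1, +×1, −×2 → 4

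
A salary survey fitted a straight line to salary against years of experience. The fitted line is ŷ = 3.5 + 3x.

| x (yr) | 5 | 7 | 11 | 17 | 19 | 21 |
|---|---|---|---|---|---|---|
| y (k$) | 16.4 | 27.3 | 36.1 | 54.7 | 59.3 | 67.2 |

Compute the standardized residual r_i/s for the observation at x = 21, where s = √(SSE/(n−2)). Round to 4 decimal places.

0.3692

x=5: ŷ = 3.5 + 3·5 = 18.5; r = 16.4 − 18.5 = -2.1
x=7: ŷ = 3.5 + 3·7 = 24.5; r = 27.3 − 24.5 = 2.8
x=11: ŷ = 3.5 + 3·11 = 36.5; r = 36.1 − 36.5 = -0.4
x=17: ŷ = 3.5 + 3·17 = 54.5; r = 54.7 − 54.5 = 0.2
x=19: ŷ = 3.5 + 3·19 = 60.5; r = 59.3 − 60.5 = -1.2
x=21: ŷ = 3.5 + 3·21 = 66.5; r = 67.2 − 66.5 = 0.7
SSE = 4.41 + 7.84 + 0.16 + 0.04 + 1.44 + 0.49 = 14.38
s = √(14.38/4) = 1.89605
r/s = 0.7 / 1.89605 = 0.3692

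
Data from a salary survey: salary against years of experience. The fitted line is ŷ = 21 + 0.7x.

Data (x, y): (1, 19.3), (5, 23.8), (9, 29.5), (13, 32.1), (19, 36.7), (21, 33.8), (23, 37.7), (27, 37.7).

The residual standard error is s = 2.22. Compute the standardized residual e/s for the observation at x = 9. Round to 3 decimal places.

ŷ = 21 + 0.7·9 = 27.3
e = 29.5 − 27.3 = 2.2
e/s = 2.2 / 2.22 = 0.991

0.991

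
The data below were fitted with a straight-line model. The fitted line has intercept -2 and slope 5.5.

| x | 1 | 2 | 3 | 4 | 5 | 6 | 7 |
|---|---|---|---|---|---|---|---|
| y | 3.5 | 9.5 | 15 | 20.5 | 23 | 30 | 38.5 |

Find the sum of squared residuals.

SSE = 12

x=1: ŷ = -2 + 5.5·1 = 3.5; r = 3.5 − 3.5 = 0
x=2: ŷ = -2 + 5.5·2 = 9; r = 9.5 − 9 = 0.5
x=3: ŷ = -2 + 5.5·3 = 14.5; r = 15 − 14.5 = 0.5
x=4: ŷ = -2 + 5.5·4 = 20; r = 20.5 − 20 = 0.5
x=5: ŷ = -2 + 5.5·5 = 25.5; r = 23 − 25.5 = -2.5
x=6: ŷ = -2 + 5.5·6 = 31; r = 30 − 31 = -1
x=7: ŷ = -2 + 5.5·7 = 36.5; r = 38.5 − 36.5 = 2
SSE = 0 + 0.25 + 0.25 + 0.25 + 6.25 + 1 + 4 = 12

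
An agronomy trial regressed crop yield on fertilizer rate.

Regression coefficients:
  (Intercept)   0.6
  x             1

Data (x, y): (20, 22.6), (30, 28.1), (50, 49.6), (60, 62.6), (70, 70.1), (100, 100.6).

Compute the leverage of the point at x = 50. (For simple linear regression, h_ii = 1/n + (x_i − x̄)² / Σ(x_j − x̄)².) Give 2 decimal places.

x̄ = (20 + 30 + 50 + 60 + 70 + 100)/6 = 55
Σ(x − x̄)² = 1225 + 625 + 25 + 25 + 225 + 2025 = 4150
h = 1/6 + (-5)²/4150 = 0.166667 + 0.0060241 = 0.17

h = 0.17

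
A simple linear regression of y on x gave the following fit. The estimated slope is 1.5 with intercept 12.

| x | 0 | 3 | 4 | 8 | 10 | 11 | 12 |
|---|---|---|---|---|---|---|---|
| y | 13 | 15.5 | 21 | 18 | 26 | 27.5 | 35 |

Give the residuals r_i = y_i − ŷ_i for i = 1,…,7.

x=0: ŷ = 12 + 1.5·0 = 12; r = 13 − 12 = 1
x=3: ŷ = 12 + 1.5·3 = 16.5; r = 15.5 − 16.5 = -1
x=4: ŷ = 12 + 1.5·4 = 18; r = 21 − 18 = 3
x=8: ŷ = 12 + 1.5·8 = 24; r = 18 − 24 = -6
x=10: ŷ = 12 + 1.5·10 = 27; r = 26 − 27 = -1
x=11: ŷ = 12 + 1.5·11 = 28.5; r = 27.5 − 28.5 = -1
x=12: ŷ = 12 + 1.5·12 = 30; r = 35 − 30 = 5

1, -1, 3, -6, -1, -1, 5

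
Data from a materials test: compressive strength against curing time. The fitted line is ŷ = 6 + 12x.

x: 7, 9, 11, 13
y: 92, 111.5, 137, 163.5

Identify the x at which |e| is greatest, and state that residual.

x = 9, e = -2.5

x=7: ŷ = 6 + 12·7 = 90; e = 92 − 90 = 2
x=9: ŷ = 6 + 12·9 = 114; e = 111.5 − 114 = -2.5
x=11: ŷ = 6 + 12·11 = 138; e = 137 − 138 = -1
x=13: ŷ = 6 + 12·13 = 162; e = 163.5 − 162 = 1.5
Largest |e| is 2.5 at x = 9, residual -2.5.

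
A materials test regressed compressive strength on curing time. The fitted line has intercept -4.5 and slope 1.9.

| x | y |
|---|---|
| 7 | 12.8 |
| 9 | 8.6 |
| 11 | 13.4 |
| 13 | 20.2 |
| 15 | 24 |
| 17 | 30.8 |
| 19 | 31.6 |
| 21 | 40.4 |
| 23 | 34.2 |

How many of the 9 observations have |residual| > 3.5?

x=7: ŷ = -4.5 + 1.9·7 = 8.8; r = 12.8 − 8.8 = 4
x=9: ŷ = -4.5 + 1.9·9 = 12.6; r = 8.6 − 12.6 = -4
x=11: ŷ = -4.5 + 1.9·11 = 16.4; r = 13.4 − 16.4 = -3
x=13: ŷ = -4.5 + 1.9·13 = 20.2; r = 20.2 − 20.2 = 0
x=15: ŷ = -4.5 + 1.9·15 = 24; r = 24 − 24 = 0
x=17: ŷ = -4.5 + 1.9·17 = 27.8; r = 30.8 − 27.8 = 3
x=19: ŷ = -4.5 + 1.9·19 = 31.6; r = 31.6 − 31.6 = 0
x=21: ŷ = -4.5 + 1.9·21 = 35.4; r = 40.4 − 35.4 = 5
x=23: ŷ = -4.5 + 1.9·23 = 39.2; r = 34.2 − 39.2 = -5
|r| > 3.5: x=7 (|r|=4), x=9 (|r|=4), x=21 (|r|=5), x=23 (|r|=5) → 4

4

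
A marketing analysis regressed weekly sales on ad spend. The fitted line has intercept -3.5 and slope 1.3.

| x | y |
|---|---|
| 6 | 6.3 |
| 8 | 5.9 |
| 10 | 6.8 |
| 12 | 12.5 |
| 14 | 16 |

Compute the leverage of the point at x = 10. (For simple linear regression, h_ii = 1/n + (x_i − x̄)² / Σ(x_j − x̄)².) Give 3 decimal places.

h = 0.200

x̄ = (6 + 8 + 10 + 12 + 14)/5 = 10
Σ(x − x̄)² = 16 + 4 + 0 + 4 + 16 = 40
h = 1/5 + (0)²/40 = 0.2 + 0 = 0.200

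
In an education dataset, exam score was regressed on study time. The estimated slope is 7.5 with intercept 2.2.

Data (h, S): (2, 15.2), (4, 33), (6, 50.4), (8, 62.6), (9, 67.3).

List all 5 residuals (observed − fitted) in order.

h=2: ŷ = 2.2 + 7.5·2 = 17.2; e = 15.2 − 17.2 = -2
h=4: ŷ = 2.2 + 7.5·4 = 32.2; e = 33 − 32.2 = 0.8
h=6: ŷ = 2.2 + 7.5·6 = 47.2; e = 50.4 − 47.2 = 3.2
h=8: ŷ = 2.2 + 7.5·8 = 62.2; e = 62.6 − 62.2 = 0.4
h=9: ŷ = 2.2 + 7.5·9 = 69.7; e = 67.3 − 69.7 = -2.4

-2, 0.8, 3.2, 0.4, -2.4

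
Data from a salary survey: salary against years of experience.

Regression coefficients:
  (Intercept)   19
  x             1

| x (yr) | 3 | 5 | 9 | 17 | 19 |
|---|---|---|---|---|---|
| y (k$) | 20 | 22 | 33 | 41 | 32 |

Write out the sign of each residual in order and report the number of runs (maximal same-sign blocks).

3 runs

x=3: ŷ = 19 + 3 = 22; r = 20 − 22 = -2
x=5: ŷ = 19 + 5 = 24; r = 22 − 24 = -2
x=9: ŷ = 19 + 9 = 28; r = 33 − 28 = 5
x=17: ŷ = 19 + 17 = 36; r = 41 − 36 = 5
x=19: ŷ = 19 + 19 = 38; r = 32 − 38 = -6
Signs: − − + + −
Runs: −×2, +×2, −×1 → 3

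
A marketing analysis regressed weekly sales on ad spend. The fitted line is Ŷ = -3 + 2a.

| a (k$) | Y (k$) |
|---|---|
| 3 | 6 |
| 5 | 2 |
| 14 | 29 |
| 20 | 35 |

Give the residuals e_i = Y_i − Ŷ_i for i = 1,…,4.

a=3: Ŷ = -3 + 2·3 = 3; e = 6 − 3 = 3
a=5: Ŷ = -3 + 2·5 = 7; e = 2 − 7 = -5
a=14: Ŷ = -3 + 2·14 = 25; e = 29 − 25 = 4
a=20: Ŷ = -3 + 2·20 = 37; e = 35 − 37 = -2

3, -5, 4, -2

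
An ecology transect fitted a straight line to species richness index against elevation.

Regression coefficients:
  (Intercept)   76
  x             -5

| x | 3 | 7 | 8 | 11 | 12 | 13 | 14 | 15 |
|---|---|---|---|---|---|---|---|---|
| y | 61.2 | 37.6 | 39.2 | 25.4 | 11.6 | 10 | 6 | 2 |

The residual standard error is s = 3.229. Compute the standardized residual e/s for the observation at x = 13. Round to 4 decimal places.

ŷ = 76 − 5·13 = 11
e = 10 − 11 = -1
e/s = -1 / 3.229 = -0.3097

-0.3097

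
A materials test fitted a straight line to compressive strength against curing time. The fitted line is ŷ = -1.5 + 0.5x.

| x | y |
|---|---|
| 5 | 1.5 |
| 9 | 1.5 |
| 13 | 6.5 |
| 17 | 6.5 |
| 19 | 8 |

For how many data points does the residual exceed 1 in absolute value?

2

x=5: ŷ = -1.5 + 0.5·5 = 1; e = 1.5 − 1 = 0.5
x=9: ŷ = -1.5 + 0.5·9 = 3; e = 1.5 − 3 = -1.5
x=13: ŷ = -1.5 + 0.5·13 = 5; e = 6.5 − 5 = 1.5
x=17: ŷ = -1.5 + 0.5·17 = 7; e = 6.5 − 7 = -0.5
x=19: ŷ = -1.5 + 0.5·19 = 8; e = 8 − 8 = 0
|e| > 1: x=9 (|e|=1.5), x=13 (|e|=1.5) → 2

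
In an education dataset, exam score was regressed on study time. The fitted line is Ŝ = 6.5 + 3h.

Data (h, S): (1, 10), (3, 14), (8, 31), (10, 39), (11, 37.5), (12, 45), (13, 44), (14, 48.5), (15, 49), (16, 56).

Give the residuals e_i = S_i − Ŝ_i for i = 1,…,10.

h=1: Ŝ = 6.5 + 3·1 = 9.5; e = 10 − 9.5 = 0.5
h=3: Ŝ = 6.5 + 3·3 = 15.5; e = 14 − 15.5 = -1.5
h=8: Ŝ = 6.5 + 3·8 = 30.5; e = 31 − 30.5 = 0.5
h=10: Ŝ = 6.5 + 3·10 = 36.5; e = 39 − 36.5 = 2.5
h=11: Ŝ = 6.5 + 3·11 = 39.5; e = 37.5 − 39.5 = -2
h=12: Ŝ = 6.5 + 3·12 = 42.5; e = 45 − 42.5 = 2.5
h=13: Ŝ = 6.5 + 3·13 = 45.5; e = 44 − 45.5 = -1.5
h=14: Ŝ = 6.5 + 3·14 = 48.5; e = 48.5 − 48.5 = 0
h=15: Ŝ = 6.5 + 3·15 = 51.5; e = 49 − 51.5 = -2.5
h=16: Ŝ = 6.5 + 3·16 = 54.5; e = 56 − 54.5 = 1.5

0.5, -1.5, 0.5, 2.5, -2, 2.5, -1.5, 0, -2.5, 1.5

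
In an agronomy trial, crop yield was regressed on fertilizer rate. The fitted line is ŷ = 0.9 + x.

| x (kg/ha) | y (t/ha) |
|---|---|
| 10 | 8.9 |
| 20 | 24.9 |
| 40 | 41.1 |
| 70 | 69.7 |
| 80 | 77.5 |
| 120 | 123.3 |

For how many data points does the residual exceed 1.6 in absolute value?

4

x=10: ŷ = 0.9 + 10 = 10.9; r = 8.9 − 10.9 = -2
x=20: ŷ = 0.9 + 20 = 20.9; r = 24.9 − 20.9 = 4
x=40: ŷ = 0.9 + 40 = 40.9; r = 41.1 − 40.9 = 0.2
x=70: ŷ = 0.9 + 70 = 70.9; r = 69.7 − 70.9 = -1.2
x=80: ŷ = 0.9 + 80 = 80.9; r = 77.5 − 80.9 = -3.4
x=120: ŷ = 0.9 + 120 = 120.9; r = 123.3 − 120.9 = 2.4
|r| > 1.6: x=10 (|r|=2), x=20 (|r|=4), x=80 (|r|=3.4), x=120 (|r|=2.4) → 4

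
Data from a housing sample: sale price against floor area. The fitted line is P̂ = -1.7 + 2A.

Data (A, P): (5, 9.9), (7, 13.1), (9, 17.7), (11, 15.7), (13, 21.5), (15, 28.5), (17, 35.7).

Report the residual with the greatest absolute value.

e = -4.6

A=5: P̂ = -1.7 + 2·5 = 8.3; e = 9.9 − 8.3 = 1.6
A=7: P̂ = -1.7 + 2·7 = 12.3; e = 13.1 − 12.3 = 0.8
A=9: P̂ = -1.7 + 2·9 = 16.3; e = 17.7 − 16.3 = 1.4
A=11: P̂ = -1.7 + 2·11 = 20.3; e = 15.7 − 20.3 = -4.6
A=13: P̂ = -1.7 + 2·13 = 24.3; e = 21.5 − 24.3 = -2.8
A=15: P̂ = -1.7 + 2·15 = 28.3; e = 28.5 − 28.3 = 0.2
A=17: P̂ = -1.7 + 2·17 = 32.3; e = 35.7 − 32.3 = 3.4
Largest |e| is 4.6 at A = 11, residual -4.6.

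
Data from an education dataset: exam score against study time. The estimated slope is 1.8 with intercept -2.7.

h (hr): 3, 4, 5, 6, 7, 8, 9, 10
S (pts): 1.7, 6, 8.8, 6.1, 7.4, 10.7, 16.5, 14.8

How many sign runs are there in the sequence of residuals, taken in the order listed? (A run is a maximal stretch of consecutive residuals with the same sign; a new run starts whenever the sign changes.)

5 runs

h=3: ŷ = -2.7 + 1.8·3 = 2.7; r = 1.7 − 2.7 = -1
h=4: ŷ = -2.7 + 1.8·4 = 4.5; r = 6 − 4.5 = 1.5
h=5: ŷ = -2.7 + 1.8·5 = 6.3; r = 8.8 − 6.3 = 2.5
h=6: ŷ = -2.7 + 1.8·6 = 8.1; r = 6.1 − 8.1 = -2
h=7: ŷ = -2.7 + 1.8·7 = 9.9; r = 7.4 − 9.9 = -2.5
h=8: ŷ = -2.7 + 1.8·8 = 11.7; r = 10.7 − 11.7 = -1
h=9: ŷ = -2.7 + 1.8·9 = 13.5; r = 16.5 − 13.5 = 3
h=10: ŷ = -2.7 + 1.8·10 = 15.3; r = 14.8 − 15.3 = -0.5
Signs: − + + − − − + −
Runs: −×1, +×2, −×3, +×1, −×1 → 5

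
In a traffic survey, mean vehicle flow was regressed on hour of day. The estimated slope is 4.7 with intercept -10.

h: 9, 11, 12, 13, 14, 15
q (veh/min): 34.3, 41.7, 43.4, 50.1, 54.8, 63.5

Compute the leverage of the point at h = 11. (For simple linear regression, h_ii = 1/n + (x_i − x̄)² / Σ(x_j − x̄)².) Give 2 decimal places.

h̄ = (9 + 11 + 12 + 13 + 14 + 15)/6 = 12.3333
Σ(h − h̄)² = 11.1111 + 1.77778 + 0.111111 + 0.444444 + 2.77778 + 7.11111 = 23.3333
h = 1/6 + (-1.33333)²/23.3333 = 0.166667 + 0.0761905 = 0.24

h = 0.24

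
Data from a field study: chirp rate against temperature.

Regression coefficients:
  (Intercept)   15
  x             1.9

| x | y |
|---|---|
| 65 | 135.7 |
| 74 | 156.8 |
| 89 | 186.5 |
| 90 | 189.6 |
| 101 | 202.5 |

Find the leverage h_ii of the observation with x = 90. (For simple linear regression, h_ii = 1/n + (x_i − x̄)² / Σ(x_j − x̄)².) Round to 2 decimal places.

x̄ = (65 + 74 + 89 + 90 + 101)/5 = 83.8
Σ(x − x̄)² = 353.44 + 96.04 + 27.04 + 38.44 + 295.84 = 810.8
h = 1/5 + (6.2)²/810.8 = 0.2 + 0.04741 = 0.25

h = 0.25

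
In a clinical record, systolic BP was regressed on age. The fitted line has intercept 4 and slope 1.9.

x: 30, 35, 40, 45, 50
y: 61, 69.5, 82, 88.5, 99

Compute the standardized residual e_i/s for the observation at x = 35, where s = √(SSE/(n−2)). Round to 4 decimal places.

x=30: ŷ = 4 + 1.9·30 = 61; e = 61 − 61 = 0
x=35: ŷ = 4 + 1.9·35 = 70.5; e = 69.5 − 70.5 = -1
x=40: ŷ = 4 + 1.9·40 = 80; e = 82 − 80 = 2
x=45: ŷ = 4 + 1.9·45 = 89.5; e = 88.5 − 89.5 = -1
x=50: ŷ = 4 + 1.9·50 = 99; e = 99 − 99 = 0
SSE = 0 + 1 + 4 + 1 + 0 = 6
s = √(6/3) = 1.41421
e/s = -1 / 1.41421 = -0.7071

-0.7071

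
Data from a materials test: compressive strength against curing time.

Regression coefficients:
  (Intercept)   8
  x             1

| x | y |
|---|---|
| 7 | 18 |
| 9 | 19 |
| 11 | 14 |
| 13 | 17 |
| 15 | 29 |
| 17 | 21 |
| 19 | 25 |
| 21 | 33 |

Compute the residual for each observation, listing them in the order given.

3, 2, -5, -4, 6, -4, -2, 4

x=7: ŷ = 8 + 7 = 15; r = 18 − 15 = 3
x=9: ŷ = 8 + 9 = 17; r = 19 − 17 = 2
x=11: ŷ = 8 + 11 = 19; r = 14 − 19 = -5
x=13: ŷ = 8 + 13 = 21; r = 17 − 21 = -4
x=15: ŷ = 8 + 15 = 23; r = 29 − 23 = 6
x=17: ŷ = 8 + 17 = 25; r = 21 − 25 = -4
x=19: ŷ = 8 + 19 = 27; r = 25 − 27 = -2
x=21: ŷ = 8 + 21 = 29; r = 33 − 29 = 4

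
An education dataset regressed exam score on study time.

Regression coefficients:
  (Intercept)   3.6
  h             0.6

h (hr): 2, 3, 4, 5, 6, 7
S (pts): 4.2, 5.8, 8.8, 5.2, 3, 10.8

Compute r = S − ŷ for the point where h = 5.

r = -1.4

ŷ = 3.6 + 0.6·5 = 6.6
r = 5.2 − 6.6 = -1.4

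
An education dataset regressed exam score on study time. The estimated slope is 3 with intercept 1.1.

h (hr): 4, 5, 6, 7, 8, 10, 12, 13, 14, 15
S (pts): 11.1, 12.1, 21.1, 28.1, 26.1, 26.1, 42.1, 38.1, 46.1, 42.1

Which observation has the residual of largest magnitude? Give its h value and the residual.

h=4: ŷ = 1.1 + 3·4 = 13.1; e = 11.1 − 13.1 = -2
h=5: ŷ = 1.1 + 3·5 = 16.1; e = 12.1 − 16.1 = -4
h=6: ŷ = 1.1 + 3·6 = 19.1; e = 21.1 − 19.1 = 2
h=7: ŷ = 1.1 + 3·7 = 22.1; e = 28.1 − 22.1 = 6
h=8: ŷ = 1.1 + 3·8 = 25.1; e = 26.1 − 25.1 = 1
h=10: ŷ = 1.1 + 3·10 = 31.1; e = 26.1 − 31.1 = -5
h=12: ŷ = 1.1 + 3·12 = 37.1; e = 42.1 − 37.1 = 5
h=13: ŷ = 1.1 + 3·13 = 40.1; e = 38.1 − 40.1 = -2
h=14: ŷ = 1.1 + 3·14 = 43.1; e = 46.1 − 43.1 = 3
h=15: ŷ = 1.1 + 3·15 = 46.1; e = 42.1 − 46.1 = -4
Largest |e| is 6 at h = 7, residual 6.

h = 7, e = 6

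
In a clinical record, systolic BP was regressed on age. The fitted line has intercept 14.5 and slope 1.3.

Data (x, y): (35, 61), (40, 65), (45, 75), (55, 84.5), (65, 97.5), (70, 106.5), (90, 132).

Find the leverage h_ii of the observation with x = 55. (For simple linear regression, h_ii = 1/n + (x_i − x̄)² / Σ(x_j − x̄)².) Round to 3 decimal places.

h = 0.145

x̄ = (35 + 40 + 45 + 55 + 65 + 70 + 90)/7 = 57.1429
Σ(x − x̄)² = 490.306 + 293.878 + 147.449 + 4.59184 + 61.7347 + 165.306 + 1079.59 = 2242.86
h = 1/7 + (-2.14286)²/2242.86 = 0.142857 + 0.00204732 = 0.145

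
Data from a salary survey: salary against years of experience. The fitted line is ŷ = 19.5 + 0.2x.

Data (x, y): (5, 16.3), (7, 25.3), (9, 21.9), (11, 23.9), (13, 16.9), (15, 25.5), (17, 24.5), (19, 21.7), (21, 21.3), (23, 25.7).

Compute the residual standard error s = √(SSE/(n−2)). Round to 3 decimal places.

x=5: ŷ = 19.5 + 0.2·5 = 20.5; e = 16.3 − 20.5 = -4.2
x=7: ŷ = 19.5 + 0.2·7 = 20.9; e = 25.3 − 20.9 = 4.4
x=9: ŷ = 19.5 + 0.2·9 = 21.3; e = 21.9 − 21.3 = 0.6
x=11: ŷ = 19.5 + 0.2·11 = 21.7; e = 23.9 − 21.7 = 2.2
x=13: ŷ = 19.5 + 0.2·13 = 22.1; e = 16.9 − 22.1 = -5.2
x=15: ŷ = 19.5 + 0.2·15 = 22.5; e = 25.5 − 22.5 = 3
x=17: ŷ = 19.5 + 0.2·17 = 22.9; e = 24.5 − 22.9 = 1.6
x=19: ŷ = 19.5 + 0.2·19 = 23.3; e = 21.7 − 23.3 = -1.6
x=21: ŷ = 19.5 + 0.2·21 = 23.7; e = 21.3 − 23.7 = -2.4
x=23: ŷ = 19.5 + 0.2·23 = 24.1; e = 25.7 − 24.1 = 1.6
SSE = 17.64 + 19.36 + 0.36 + 4.84 + 27.04 + 9 + 2.56 + 2.56 + 5.76 + 2.56 = 91.68
s = √(91.68/8) = √11.46 ≈ 3.385

s = 3.385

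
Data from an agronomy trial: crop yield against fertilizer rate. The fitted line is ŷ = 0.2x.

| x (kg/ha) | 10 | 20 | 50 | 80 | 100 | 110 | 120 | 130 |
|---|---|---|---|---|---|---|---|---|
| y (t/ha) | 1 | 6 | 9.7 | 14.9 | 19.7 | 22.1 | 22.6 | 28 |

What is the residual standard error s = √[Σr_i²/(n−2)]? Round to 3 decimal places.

x=10: ŷ = 0.2·10 = 2; r = 1 − 2 = -1
x=20: ŷ = 0.2·20 = 4; r = 6 − 4 = 2
x=50: ŷ = 0.2·50 = 10; r = 9.7 − 10 = -0.3
x=80: ŷ = 0.2·80 = 16; r = 14.9 − 16 = -1.1
x=100: ŷ = 0.2·100 = 20; r = 19.7 − 20 = -0.3
x=110: ŷ = 0.2·110 = 22; r = 22.1 − 22 = 0.1
x=120: ŷ = 0.2·120 = 24; r = 22.6 − 24 = -1.4
x=130: ŷ = 0.2·130 = 26; r = 28 − 26 = 2
SSE = 1 + 4 + 0.09 + 1.21 + 0.09 + 0.01 + 1.96 + 4 = 12.36
s = √(12.36/6) = √2.06 ≈ 1.435

s = 1.435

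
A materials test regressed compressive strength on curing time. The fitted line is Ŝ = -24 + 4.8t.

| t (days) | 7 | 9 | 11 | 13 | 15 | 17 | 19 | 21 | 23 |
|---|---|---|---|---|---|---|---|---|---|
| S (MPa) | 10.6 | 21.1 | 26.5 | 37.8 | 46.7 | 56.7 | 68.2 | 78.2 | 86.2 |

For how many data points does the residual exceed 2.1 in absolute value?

t=7: Ŝ = -24 + 4.8·7 = 9.6; e = 10.6 − 9.6 = 1
t=9: Ŝ = -24 + 4.8·9 = 19.2; e = 21.1 − 19.2 = 1.9
t=11: Ŝ = -24 + 4.8·11 = 28.8; e = 26.5 − 28.8 = -2.3
t=13: Ŝ = -24 + 4.8·13 = 38.4; e = 37.8 − 38.4 = -0.6
t=15: Ŝ = -24 + 4.8·15 = 48; e = 46.7 − 48 = -1.3
t=17: Ŝ = -24 + 4.8·17 = 57.6; e = 56.7 − 57.6 = -0.9
t=19: Ŝ = -24 + 4.8·19 = 67.2; e = 68.2 − 67.2 = 1
t=21: Ŝ = -24 + 4.8·21 = 76.8; e = 78.2 − 76.8 = 1.4
t=23: Ŝ = -24 + 4.8·23 = 86.4; e = 86.2 − 86.4 = -0.2
|e| > 2.1: t=11 (|e|=2.3) → 1

1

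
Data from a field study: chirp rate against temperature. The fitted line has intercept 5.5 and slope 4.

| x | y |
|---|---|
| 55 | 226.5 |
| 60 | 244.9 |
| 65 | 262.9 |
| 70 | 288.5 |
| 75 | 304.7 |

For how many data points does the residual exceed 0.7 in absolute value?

x=55: ŷ = 5.5 + 4·55 = 225.5; r = 226.5 − 225.5 = 1
x=60: ŷ = 5.5 + 4·60 = 245.5; r = 244.9 − 245.5 = -0.6
x=65: ŷ = 5.5 + 4·65 = 265.5; r = 262.9 − 265.5 = -2.6
x=70: ŷ = 5.5 + 4·70 = 285.5; r = 288.5 − 285.5 = 3
x=75: ŷ = 5.5 + 4·75 = 305.5; r = 304.7 − 305.5 = -0.8
|r| > 0.7: x=55 (|r|=1), x=65 (|r|=2.6), x=70 (|r|=3), x=75 (|r|=0.8) → 4

4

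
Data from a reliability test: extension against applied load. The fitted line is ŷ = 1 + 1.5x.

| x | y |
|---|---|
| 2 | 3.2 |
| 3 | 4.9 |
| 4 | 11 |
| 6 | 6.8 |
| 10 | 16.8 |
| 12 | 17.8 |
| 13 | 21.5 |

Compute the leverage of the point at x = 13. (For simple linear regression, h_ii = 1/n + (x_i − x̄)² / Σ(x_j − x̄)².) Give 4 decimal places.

x̄ = (2 + 3 + 4 + 6 + 10 + 12 + 13)/7 = 7.14286
Σ(x − x̄)² = 26.449 + 17.1633 + 9.87755 + 1.30612 + 8.16327 + 23.5918 + 34.3061 = 120.857
h = 1/7 + (5.85714)²/120.857 = 0.142857 + 0.283857 = 0.4267

h = 0.4267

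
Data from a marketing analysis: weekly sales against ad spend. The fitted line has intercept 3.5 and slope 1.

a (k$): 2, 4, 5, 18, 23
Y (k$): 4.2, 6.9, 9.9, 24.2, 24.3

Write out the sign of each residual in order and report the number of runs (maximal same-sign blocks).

3 runs

a=2: Ŷ = 3.5 + 2 = 5.5; e = 4.2 − 5.5 = -1.3
a=4: Ŷ = 3.5 + 4 = 7.5; e = 6.9 − 7.5 = -0.6
a=5: Ŷ = 3.5 + 5 = 8.5; e = 9.9 − 8.5 = 1.4
a=18: Ŷ = 3.5 + 18 = 21.5; e = 24.2 − 21.5 = 2.7
a=23: Ŷ = 3.5 + 23 = 26.5; e = 24.3 − 26.5 = -2.2
Signs: − − + + −
Runs: −×2, +×2, −×1 → 3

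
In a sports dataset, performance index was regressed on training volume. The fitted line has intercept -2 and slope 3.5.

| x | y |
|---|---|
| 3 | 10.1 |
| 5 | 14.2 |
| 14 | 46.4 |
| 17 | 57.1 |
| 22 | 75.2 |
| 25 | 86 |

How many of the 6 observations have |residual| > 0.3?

x=3: ŷ = -2 + 3.5·3 = 8.5; r = 10.1 − 8.5 = 1.6
x=5: ŷ = -2 + 3.5·5 = 15.5; r = 14.2 − 15.5 = -1.3
x=14: ŷ = -2 + 3.5·14 = 47; r = 46.4 − 47 = -0.6
x=17: ŷ = -2 + 3.5·17 = 57.5; r = 57.1 − 57.5 = -0.4
x=22: ŷ = -2 + 3.5·22 = 75; r = 75.2 − 75 = 0.2
x=25: ŷ = -2 + 3.5·25 = 85.5; r = 86 − 85.5 = 0.5
|r| > 0.3: x=3 (|r|=1.6), x=5 (|r|=1.3), x=14 (|r|=0.6), x=17 (|r|=0.4), x=25 (|r|=0.5) → 5

5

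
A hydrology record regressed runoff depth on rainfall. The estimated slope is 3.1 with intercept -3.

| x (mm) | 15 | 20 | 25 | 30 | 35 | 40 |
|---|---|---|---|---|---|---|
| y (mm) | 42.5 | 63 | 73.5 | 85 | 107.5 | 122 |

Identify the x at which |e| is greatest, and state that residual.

x = 30, e = -5

x=15: ŷ = -3 + 3.1·15 = 43.5; e = 42.5 − 43.5 = -1
x=20: ŷ = -3 + 3.1·20 = 59; e = 63 − 59 = 4
x=25: ŷ = -3 + 3.1·25 = 74.5; e = 73.5 − 74.5 = -1
x=30: ŷ = -3 + 3.1·30 = 90; e = 85 − 90 = -5
x=35: ŷ = -3 + 3.1·35 = 105.5; e = 107.5 − 105.5 = 2
x=40: ŷ = -3 + 3.1·40 = 121; e = 122 − 121 = 1
Largest |e| is 5 at x = 30, residual -5.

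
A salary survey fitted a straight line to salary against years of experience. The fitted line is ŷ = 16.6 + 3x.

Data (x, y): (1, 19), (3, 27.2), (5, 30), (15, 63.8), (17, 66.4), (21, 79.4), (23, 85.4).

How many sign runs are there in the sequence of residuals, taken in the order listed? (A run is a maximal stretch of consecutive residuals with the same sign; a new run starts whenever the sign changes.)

5 runs

x=1: ŷ = 16.6 + 3·1 = 19.6; r = 19 − 19.6 = -0.6
x=3: ŷ = 16.6 + 3·3 = 25.6; r = 27.2 − 25.6 = 1.6
x=5: ŷ = 16.6 + 3·5 = 31.6; r = 30 − 31.6 = -1.6
x=15: ŷ = 16.6 + 3·15 = 61.6; r = 63.8 − 61.6 = 2.2
x=17: ŷ = 16.6 + 3·17 = 67.6; r = 66.4 − 67.6 = -1.2
x=21: ŷ = 16.6 + 3·21 = 79.6; r = 79.4 − 79.6 = -0.2
x=23: ŷ = 16.6 + 3·23 = 85.6; r = 85.4 − 85.6 = -0.2
Signs: − + − + − − −
Runs: −×1, +×1, −×1, +×1, −×3 → 5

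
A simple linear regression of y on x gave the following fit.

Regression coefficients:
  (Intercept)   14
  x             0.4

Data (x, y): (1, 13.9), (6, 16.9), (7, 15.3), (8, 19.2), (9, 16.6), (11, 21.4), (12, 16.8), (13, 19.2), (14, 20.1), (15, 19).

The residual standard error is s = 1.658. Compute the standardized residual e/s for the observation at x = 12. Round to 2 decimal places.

ŷ = 14 + 0.4·12 = 18.8
e = 16.8 − 18.8 = -2
e/s = -2 / 1.658 = -1.21

-1.21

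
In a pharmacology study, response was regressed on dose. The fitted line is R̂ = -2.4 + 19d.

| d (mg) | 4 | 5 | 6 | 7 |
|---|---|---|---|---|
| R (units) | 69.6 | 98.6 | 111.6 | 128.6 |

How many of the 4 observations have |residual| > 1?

3

d=4: R̂ = -2.4 + 19·4 = 73.6; e = 69.6 − 73.6 = -4
d=5: R̂ = -2.4 + 19·5 = 92.6; e = 98.6 − 92.6 = 6
d=6: R̂ = -2.4 + 19·6 = 111.6; e = 111.6 − 111.6 = 0
d=7: R̂ = -2.4 + 19·7 = 130.6; e = 128.6 − 130.6 = -2
|e| > 1: d=4 (|e|=4), d=5 (|e|=6), d=7 (|e|=2) → 3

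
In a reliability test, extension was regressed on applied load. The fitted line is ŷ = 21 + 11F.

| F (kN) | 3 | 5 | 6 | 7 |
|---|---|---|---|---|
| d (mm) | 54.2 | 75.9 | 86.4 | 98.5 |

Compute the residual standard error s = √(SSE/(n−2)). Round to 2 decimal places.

F=3: ŷ = 21 + 11·3 = 54; e = 54.2 − 54 = 0.2
F=5: ŷ = 21 + 11·5 = 76; e = 75.9 − 76 = -0.1
F=6: ŷ = 21 + 11·6 = 87; e = 86.4 − 87 = -0.6
F=7: ŷ = 21 + 11·7 = 98; e = 98.5 − 98 = 0.5
SSE = 0.04 + 0.01 + 0.36 + 0.25 = 0.66
s = √(0.66/2) = √0.33 ≈ 0.57

s = 0.57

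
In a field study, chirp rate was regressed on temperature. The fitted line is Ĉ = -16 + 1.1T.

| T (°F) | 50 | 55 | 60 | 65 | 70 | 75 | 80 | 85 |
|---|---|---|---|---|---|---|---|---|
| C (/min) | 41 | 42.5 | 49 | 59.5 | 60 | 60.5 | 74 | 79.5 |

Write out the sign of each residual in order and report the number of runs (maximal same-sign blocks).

T=50: Ĉ = -16 + 1.1·50 = 39; r = 41 − 39 = 2
T=55: Ĉ = -16 + 1.1·55 = 44.5; r = 42.5 − 44.5 = -2
T=60: Ĉ = -16 + 1.1·60 = 50; r = 49 − 50 = -1
T=65: Ĉ = -16 + 1.1·65 = 55.5; r = 59.5 − 55.5 = 4
T=70: Ĉ = -16 + 1.1·70 = 61; r = 60 − 61 = -1
T=75: Ĉ = -16 + 1.1·75 = 66.5; r = 60.5 − 66.5 = -6
T=80: Ĉ = -16 + 1.1·80 = 72; r = 74 − 72 = 2
T=85: Ĉ = -16 + 1.1·85 = 77.5; r = 79.5 − 77.5 = 2
Signs: + − − + − − + +
Runs: +×1, −×2, +×1, −×2, +×2 → 5

5 runs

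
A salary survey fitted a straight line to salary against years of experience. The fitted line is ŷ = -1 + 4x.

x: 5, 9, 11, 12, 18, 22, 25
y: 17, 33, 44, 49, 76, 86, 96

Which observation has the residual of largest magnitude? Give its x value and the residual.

x=5: ŷ = -1 + 4·5 = 19; r = 17 − 19 = -2
x=9: ŷ = -1 + 4·9 = 35; r = 33 − 35 = -2
x=11: ŷ = -1 + 4·11 = 43; r = 44 − 43 = 1
x=12: ŷ = -1 + 4·12 = 47; r = 49 − 47 = 2
x=18: ŷ = -1 + 4·18 = 71; r = 76 − 71 = 5
x=22: ŷ = -1 + 4·22 = 87; r = 86 − 87 = -1
x=25: ŷ = -1 + 4·25 = 99; r = 96 − 99 = -3
Largest |r| is 5 at x = 18, residual 5.

x = 18, r = 5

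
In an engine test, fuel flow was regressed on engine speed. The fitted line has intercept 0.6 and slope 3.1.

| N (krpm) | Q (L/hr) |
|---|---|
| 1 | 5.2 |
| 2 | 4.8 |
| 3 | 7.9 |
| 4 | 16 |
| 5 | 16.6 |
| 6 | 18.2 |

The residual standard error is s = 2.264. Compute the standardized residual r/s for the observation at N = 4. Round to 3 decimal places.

ŷ = 0.6 + 3.1·4 = 13
r = 16 − 13 = 3
r/s = 3 / 2.264 = 1.325

1.325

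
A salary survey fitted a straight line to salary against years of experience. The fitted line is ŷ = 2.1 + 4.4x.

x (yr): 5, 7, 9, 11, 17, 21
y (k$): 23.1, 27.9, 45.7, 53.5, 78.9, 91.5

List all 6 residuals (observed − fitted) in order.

-1, -5, 4, 3, 2, -3

x=5: ŷ = 2.1 + 4.4·5 = 24.1; e = 23.1 − 24.1 = -1
x=7: ŷ = 2.1 + 4.4·7 = 32.9; e = 27.9 − 32.9 = -5
x=9: ŷ = 2.1 + 4.4·9 = 41.7; e = 45.7 − 41.7 = 4
x=11: ŷ = 2.1 + 4.4·11 = 50.5; e = 53.5 − 50.5 = 3
x=17: ŷ = 2.1 + 4.4·17 = 76.9; e = 78.9 − 76.9 = 2
x=21: ŷ = 2.1 + 4.4·21 = 94.5; e = 91.5 − 94.5 = -3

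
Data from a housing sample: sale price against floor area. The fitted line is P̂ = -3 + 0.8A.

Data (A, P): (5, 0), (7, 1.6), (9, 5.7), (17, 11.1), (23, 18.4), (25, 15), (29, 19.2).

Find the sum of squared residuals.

SSE = 18.5

A=5: P̂ = -3 + 0.8·5 = 1; r = 0 − 1 = -1
A=7: P̂ = -3 + 0.8·7 = 2.6; r = 1.6 − 2.6 = -1
A=9: P̂ = -3 + 0.8·9 = 4.2; r = 5.7 − 4.2 = 1.5
A=17: P̂ = -3 + 0.8·17 = 10.6; r = 11.1 − 10.6 = 0.5
A=23: P̂ = -3 + 0.8·23 = 15.4; r = 18.4 − 15.4 = 3
A=25: P̂ = -3 + 0.8·25 = 17; r = 15 − 17 = -2
A=29: P̂ = -3 + 0.8·29 = 20.2; r = 19.2 − 20.2 = -1
SSE = 1 + 1 + 2.25 + 0.25 + 9 + 4 + 1 = 18.5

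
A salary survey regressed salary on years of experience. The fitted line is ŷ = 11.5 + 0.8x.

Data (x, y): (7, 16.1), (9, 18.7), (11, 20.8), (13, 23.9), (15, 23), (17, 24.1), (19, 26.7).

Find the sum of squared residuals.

x=7: ŷ = 11.5 + 0.8·7 = 17.1; r = 16.1 − 17.1 = -1
x=9: ŷ = 11.5 + 0.8·9 = 18.7; r = 18.7 − 18.7 = 0
x=11: ŷ = 11.5 + 0.8·11 = 20.3; r = 20.8 − 20.3 = 0.5
x=13: ŷ = 11.5 + 0.8·13 = 21.9; r = 23.9 − 21.9 = 2
x=15: ŷ = 11.5 + 0.8·15 = 23.5; r = 23 − 23.5 = -0.5
x=17: ŷ = 11.5 + 0.8·17 = 25.1; r = 24.1 − 25.1 = -1
x=19: ŷ = 11.5 + 0.8·19 = 26.7; r = 26.7 − 26.7 = 0
SSE = 1 + 0 + 0.25 + 4 + 0.25 + 1 + 0 = 6.5

SSE = 6.5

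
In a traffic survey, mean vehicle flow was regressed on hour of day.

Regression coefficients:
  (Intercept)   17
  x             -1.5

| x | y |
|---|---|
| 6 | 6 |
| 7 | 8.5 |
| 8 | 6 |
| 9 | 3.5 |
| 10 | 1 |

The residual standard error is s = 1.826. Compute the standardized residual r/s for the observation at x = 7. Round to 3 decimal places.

1.095

ŷ = 17 − 1.5·7 = 6.5
r = 8.5 − 6.5 = 2
r/s = 2 / 1.826 = 1.095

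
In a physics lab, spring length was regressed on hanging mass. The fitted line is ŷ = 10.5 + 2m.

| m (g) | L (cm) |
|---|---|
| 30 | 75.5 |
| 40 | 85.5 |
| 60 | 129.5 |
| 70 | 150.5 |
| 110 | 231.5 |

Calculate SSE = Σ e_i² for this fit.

SSE = 52

m=30: ŷ = 10.5 + 2·30 = 70.5; e = 75.5 − 70.5 = 5
m=40: ŷ = 10.5 + 2·40 = 90.5; e = 85.5 − 90.5 = -5
m=60: ŷ = 10.5 + 2·60 = 130.5; e = 129.5 − 130.5 = -1
m=70: ŷ = 10.5 + 2·70 = 150.5; e = 150.5 − 150.5 = 0
m=110: ŷ = 10.5 + 2·110 = 230.5; e = 231.5 − 230.5 = 1
SSE = 25 + 25 + 1 + 0 + 1 = 52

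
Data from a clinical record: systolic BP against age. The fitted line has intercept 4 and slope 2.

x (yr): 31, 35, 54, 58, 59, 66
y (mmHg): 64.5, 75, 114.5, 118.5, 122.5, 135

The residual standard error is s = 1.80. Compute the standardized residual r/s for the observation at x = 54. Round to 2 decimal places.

ŷ = 4 + 2·54 = 112
r = 114.5 − 112 = 2.5
r/s = 2.5 / 1.80 = 1.39

1.39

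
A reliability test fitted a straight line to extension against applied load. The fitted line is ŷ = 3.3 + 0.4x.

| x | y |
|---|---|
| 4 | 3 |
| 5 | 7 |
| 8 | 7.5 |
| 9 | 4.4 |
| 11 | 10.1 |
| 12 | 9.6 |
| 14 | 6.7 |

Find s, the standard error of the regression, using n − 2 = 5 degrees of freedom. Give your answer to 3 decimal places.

x=4: ŷ = 3.3 + 0.4·4 = 4.9; e = 3 − 4.9 = -1.9
x=5: ŷ = 3.3 + 0.4·5 = 5.3; e = 7 − 5.3 = 1.7
x=8: ŷ = 3.3 + 0.4·8 = 6.5; e = 7.5 − 6.5 = 1
x=9: ŷ = 3.3 + 0.4·9 = 6.9; e = 4.4 − 6.9 = -2.5
x=11: ŷ = 3.3 + 0.4·11 = 7.7; e = 10.1 − 7.7 = 2.4
x=12: ŷ = 3.3 + 0.4·12 = 8.1; e = 9.6 − 8.1 = 1.5
x=14: ŷ = 3.3 + 0.4·14 = 8.9; e = 6.7 − 8.9 = -2.2
SSE = 3.61 + 2.89 + 1 + 6.25 + 5.76 + 2.25 + 4.84 = 26.6
s = √(26.6/5) = √5.32 ≈ 2.307

s = 2.307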